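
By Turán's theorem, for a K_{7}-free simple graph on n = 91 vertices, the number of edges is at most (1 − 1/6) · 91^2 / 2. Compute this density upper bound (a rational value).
Turán density bound = (5/6) · 91^2/2 = 41405/12 ≈ 3450.4167

Turán's theorem: ex(n, K_{r+1}) is achieved by the complete r-partite Turán graph T(n, r) with parts as balanced as possible, and is at most (1 − 1/r) · n^2/2. For r = 6, n = 91: the density bound is (5/6) · 8281/2 = 41405/12 ≈ 3450.4167. The integer-valued extremum is e(T(91, 6)) = 3450, which is strictly less than the density bound 41405/12 since 6 ∤ 91 (the parts of T(91, 6) cannot all be equal).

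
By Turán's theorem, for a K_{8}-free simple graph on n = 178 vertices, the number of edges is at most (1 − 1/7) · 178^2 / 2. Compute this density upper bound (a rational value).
Turán density bound = (6/7) · 178^2/2 = 95052/7 ≈ 13578.8571

Turán's theorem: ex(n, K_{r+1}) is achieved by the complete r-partite Turán graph T(n, r) with parts as balanced as possible, and is at most (1 − 1/r) · n^2/2. For r = 7, n = 178: the density bound is (6/7) · 31684/2 = 95052/7 ≈ 13578.8571. The integer-valued extremum is e(T(178, 7)) = 13578, which is strictly less than the density bound 95052/7 since 7 ∤ 178 (the parts of T(178, 7) cannot all be equal).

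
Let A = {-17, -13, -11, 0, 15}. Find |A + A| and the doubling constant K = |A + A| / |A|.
K = |A + A| / |A| = 15/5 = 3

Enumerate A + A = {a + b : a, b ∈ A}. With |A| = 5, there are |A|^2 = 25 ordered sum pairs; collecting distinct values, A + A = {-34, -30, -28, -26, -24, -22, -17, -13, -11, -2, 0, 2, 4, 15, 30}, so |A + A| = 15. Thus K = 15/5 = 3. For comparison, the minimum possible |A + A| over all 5-element sets is 2·5 − 1 = 9 (so min K = 9/5), attained only by arithmetic progressions.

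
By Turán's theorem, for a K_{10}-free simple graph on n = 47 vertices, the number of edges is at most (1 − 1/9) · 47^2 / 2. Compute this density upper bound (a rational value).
Turán density bound = (8/9) · 47^2/2 = 8836/9 ≈ 981.7778

Turán's theorem: ex(n, K_{r+1}) is achieved by the complete r-partite Turán graph T(n, r) with parts as balanced as possible, and is at most (1 − 1/r) · n^2/2. For r = 9, n = 47: the density bound is (8/9) · 2209/2 = 8836/9 ≈ 981.7778. The integer-valued extremum is e(T(47, 9)) = 981, which is strictly less than the density bound 8836/9 since 9 ∤ 47 (the parts of T(47, 9) cannot all be equal).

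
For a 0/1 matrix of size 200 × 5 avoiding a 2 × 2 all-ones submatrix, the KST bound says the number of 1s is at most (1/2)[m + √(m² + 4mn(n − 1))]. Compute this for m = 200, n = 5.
z(200, 5; 2, 2) ≤ (1/2)[200 + √(200² + 4·200·5·4)] = (1/2)[200 + √56000] = 218.3216

Kővári–Sós–Turán: let r_1, ..., r_200 be the row sums and z = Σ r_i the total number of 1s. Each pair of columns can share at most one row with both entries 1 (else a 2×2 all-ones block appears), so Σ_i C(r_i, 2) ≤ C(5, 2) = 10. By convexity Σ_i C(r_i, 2) ≥ 200·C(z/200, 2) = z(z − 200)/(2·200), giving z² − 200z − 200·5·4 ≤ 0 and hence z ≤ (1/2)[200 + √(40000 + 4·4000)] = (1/2)[200 + √56000] ≈ (1/2)(200 + 236.6432) = 218.3216.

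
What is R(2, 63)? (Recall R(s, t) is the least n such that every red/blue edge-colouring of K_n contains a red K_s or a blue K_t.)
R(2, 63) = 63

R(2, k) = k for all k ≥ 2: in a 2-colouring of K_k, either some edge is red (a red K_2) or all edges are blue (a blue K_k). And K_{62} coloured all-blue has no blue K_63, so R(2, 63) > 62. Hence R(2, 63) = 63.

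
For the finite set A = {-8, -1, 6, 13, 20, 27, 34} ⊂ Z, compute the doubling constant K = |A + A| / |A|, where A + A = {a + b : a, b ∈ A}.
K = |A + A| / |A| = 13/7

Enumerate A + A = {a + b : a, b ∈ A}. With |A| = 7, there are |A|^2 = 49 ordered sum pairs; collecting distinct values, A + A = {-16, -9, -2, 5, 12, 19, 26, 33, 40, 47, 54, 61, 68}, so |A + A| = 13. Thus K = 13/7. Here |A + A| = 2|A| − 1 = 13, the minimum possible — so K = 13/7 is minimal, which holds iff A is an arithmetic progression.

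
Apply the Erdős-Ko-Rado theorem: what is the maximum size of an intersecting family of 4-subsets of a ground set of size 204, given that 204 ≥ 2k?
max |F| = C(203, 3) = 1373701

Erdős-Ko-Rado (1961): when n ≥ 2k, max |F| = C(n−1, k−1). The bound is attained by the star {A : i ∈ A} for any fixed i ∈ [n]. Here C(204−1, 4−1) = C(203, 3) = 1373701.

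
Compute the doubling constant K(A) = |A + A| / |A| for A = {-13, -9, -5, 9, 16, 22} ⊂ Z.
K = |A + A| / |A| = 20/6 = 10/3

Enumerate A + A = {a + b : a, b ∈ A}. With |A| = 6, there are |A|^2 = 36 ordered sum pairs; collecting distinct values, A + A = {-26, -22, -18, -14, -10, -4, 0, 3, 4, 7, 9, 11, 13, 17, 18, 25, 31, 32, 38, 44}, so |A + A| = 20. Thus K = 20/6 = 10/3. For comparison, the minimum possible |A + A| over all 6-element sets is 2·6 − 1 = 11 (so min K = 11/6), attained only by arithmetic progressions.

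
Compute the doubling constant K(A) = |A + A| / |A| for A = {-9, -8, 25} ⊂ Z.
K = |A + A| / |A| = 6/3 = 2

Enumerate A + A = {a + b : a, b ∈ A}. With |A| = 3, there are |A|^2 = 9 ordered sum pairs; collecting distinct values, A + A = {-18, -17, -16, 16, 17, 50}, so |A + A| = 6. Thus K = 6/3 = 2. For comparison, the minimum possible |A + A| over all 3-element sets is 2·3 − 1 = 5 (so min K = 5/3), attained only by arithmetic progressions.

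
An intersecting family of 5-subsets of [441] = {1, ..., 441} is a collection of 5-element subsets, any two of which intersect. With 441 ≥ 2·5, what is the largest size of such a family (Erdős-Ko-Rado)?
max |F| = C(440, 4) = 1540499290

Erdős-Ko-Rado (1961): when n ≥ 2k, max |F| = C(n−1, k−1). The bound is attained by the star {A : i ∈ A} for any fixed i ∈ [n]. Here C(441−1, 5−1) = C(440, 4) = 1540499290.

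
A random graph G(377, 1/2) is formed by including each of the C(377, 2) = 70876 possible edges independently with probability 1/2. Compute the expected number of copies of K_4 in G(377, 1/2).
E[# K_4] = C(377, 4) · (1/2)^C(4, 2) = 828363250 / 2^6 = 414181625/32 = 12943175.78125

For each 4-subset S of vertices (there are C(377, 4) = 828363250 such S), let X_S = 1 if S induces a K_4 (all C(4, 2) = 6 edges present). Then P(X_S = 1) = (1/2)^6 = 1/64. By linearity of expectation, E[# K_4] = C(377, 4) · (1/2)^6 = 828363250 / 64 = 414181625/32 = 12943175.78125.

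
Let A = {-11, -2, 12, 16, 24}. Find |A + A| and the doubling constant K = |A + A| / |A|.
K = |A + A| / |A| = 15/5 = 3

Enumerate A + A = {a + b : a, b ∈ A}. With |A| = 5, there are |A|^2 = 25 ordered sum pairs; collecting distinct values, A + A = {-22, -13, -4, 1, 5, 10, 13, 14, 22, 24, 28, 32, 36, 40, 48}, so |A + A| = 15. Thus K = 15/5 = 3. For comparison, the minimum possible |A + A| over all 5-element sets is 2·5 − 1 = 9 (so min K = 9/5), attained only by arithmetic progressions.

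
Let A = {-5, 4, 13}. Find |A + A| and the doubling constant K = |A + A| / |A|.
K = |A + A| / |A| = 5/3

Enumerate A + A = {a + b : a, b ∈ A}. With |A| = 3, there are |A|^2 = 9 ordered sum pairs; collecting distinct values, A + A = {-10, -1, 8, 17, 26}, so |A + A| = 5. Thus K = 5/3. Here |A + A| = 2|A| − 1 = 5, the minimum possible — so K = 5/3 is minimal, which holds iff A is an arithmetic progression.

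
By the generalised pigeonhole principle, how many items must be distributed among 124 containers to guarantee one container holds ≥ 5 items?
n = (5 − 1)·124 + 1 = 497

By the generalised pigeonhole principle, to guarantee some box contains ≥ r objects we need more than (r − 1) · k objects total. Threshold: n = (r − 1) · k + 1. With r = 5 and k = 124: n = 4 · 124 + 1 = 496 + 1 = 497. For n = 496 = 4 · 124, we can put exactly 4 objects in every box, avoiding 5 in any single one — so 497 is tight.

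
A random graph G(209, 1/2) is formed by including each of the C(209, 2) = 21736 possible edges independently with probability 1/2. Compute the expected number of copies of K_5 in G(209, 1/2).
E[# K_5] = C(209, 5) · (1/2)^C(5, 2) = 3166793916 / 2^10 = 791698479/256 ≈ 3092572.183594

For each 5-subset S of vertices (there are C(209, 5) = 3166793916 such S), let X_S = 1 if S induces a K_5 (all C(5, 2) = 10 edges present). Then P(X_S = 1) = (1/2)^10 = 1/1024. By linearity of expectation, E[# K_5] = C(209, 5) · (1/2)^10 = 3166793916 / 1024 = 791698479/256 ≈ 3092572.183594.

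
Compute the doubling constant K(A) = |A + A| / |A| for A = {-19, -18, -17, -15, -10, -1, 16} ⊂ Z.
K = |A + A| / |A| = 24/7

Enumerate A + A = {a + b : a, b ∈ A}. With |A| = 7, there are |A|^2 = 49 ordered sum pairs; collecting distinct values, A + A = {-38, -37, -36, -35, -34, -33, -32, -30, -29, -28, -27, -25, -20, -19, -18, -16, -11, -3, -2, -1, 1, 6, 15, 32}, so |A + A| = 24. Thus K = 24/7. For comparison, the minimum possible |A + A| over all 7-element sets is 2·7 − 1 = 13 (so min K = 13/7), attained only by arithmetic progressions.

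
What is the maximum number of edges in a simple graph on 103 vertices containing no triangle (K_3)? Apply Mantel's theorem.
ex(103, K_3) = ⌊103^2/4⌋ = 2652

Mantel (1907): a triangle-free graph on n vertices has at most ⌊n^2/4⌋ edges, with equality for the complete bipartite graph K_{⌊n/2⌋, ⌈n/2⌉}. For n = 103: ⌊103^2/4⌋ = ⌊10609/4⌋ = 2652. The extremal graph is K_{51, 52}, which has 51·52 = 2652 edges.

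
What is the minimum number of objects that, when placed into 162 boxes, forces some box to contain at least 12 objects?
n = (12 − 1)·162 + 1 = 1783

By the generalised pigeonhole principle, to guarantee some box contains ≥ r objects we need more than (r − 1) · k objects total. Threshold: n = (r − 1) · k + 1. With r = 12 and k = 162: n = 11 · 162 + 1 = 1782 + 1 = 1783. For n = 1782 = 11 · 162, we can put exactly 11 objects in every box, avoiding 12 in any single one — so 1783 is tight.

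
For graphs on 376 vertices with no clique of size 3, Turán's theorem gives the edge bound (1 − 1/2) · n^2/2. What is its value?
Turán density bound = (1/2) · 376^2/2 = 35344

Turán's theorem: ex(n, K_{r+1}) is achieved by the complete r-partite Turán graph T(n, r) with parts as balanced as possible, and is at most (1 − 1/r) · n^2/2. For r = 2, n = 376: the density bound is (1/2) · 141376/2 = 35344. Since 2 ∣ 376, the Turán graph T(376, 2) has parts of equal size 188, and its edge count e(T(376, 2)) = 35344 attains the density bound exactly.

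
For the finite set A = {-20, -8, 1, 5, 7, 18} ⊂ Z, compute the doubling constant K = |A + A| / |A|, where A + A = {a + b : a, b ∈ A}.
K = |A + A| / |A| = 20/6 = 10/3

Enumerate A + A = {a + b : a, b ∈ A}. With |A| = 6, there are |A|^2 = 36 ordered sum pairs; collecting distinct values, A + A = {-40, -28, -19, -16, -15, -13, -7, -3, -2, -1, 2, 6, 8, 10, 12, 14, 19, 23, 25, 36}, so |A + A| = 20. Thus K = 20/6 = 10/3. For comparison, the minimum possible |A + A| over all 6-element sets is 2·6 − 1 = 11 (so min K = 11/6), attained only by arithmetic progressions.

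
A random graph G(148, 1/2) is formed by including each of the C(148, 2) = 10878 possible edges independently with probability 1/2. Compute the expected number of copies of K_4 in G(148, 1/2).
E[# K_4] = C(148, 4) · (1/2)^C(4, 2) = 19190605 / 2^6 = 299853.203125

For each 4-subset S of vertices (there are C(148, 4) = 19190605 such S), let X_S = 1 if S induces a K_4 (all C(4, 2) = 6 edges present). Then P(X_S = 1) = (1/2)^6 = 1/64. By linearity of expectation, E[# K_4] = C(148, 4) · (1/2)^6 = 19190605 / 64 = 299853.203125.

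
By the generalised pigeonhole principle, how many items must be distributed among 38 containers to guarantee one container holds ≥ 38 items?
n = (38 − 1)·38 + 1 = 1407

By the generalised pigeonhole principle, to guarantee some box contains ≥ r objects we need more than (r − 1) · k objects total. Threshold: n = (r − 1) · k + 1. With r = 38 and k = 38: n = 37 · 38 + 1 = 1406 + 1 = 1407. For n = 1406 = 37 · 38, we can put exactly 37 objects in every box, avoiding 38 in any single one — so 1407 is tight.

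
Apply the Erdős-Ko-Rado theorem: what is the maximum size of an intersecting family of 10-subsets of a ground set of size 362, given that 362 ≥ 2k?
max |F| = C(361, 9) = 259506762462987205

Erdős-Ko-Rado (1961): when n ≥ 2k, max |F| = C(n−1, k−1). The bound is attained by the star {A : i ∈ A} for any fixed i ∈ [n]. Here C(362−1, 10−1) = C(361, 9) = 259506762462987205.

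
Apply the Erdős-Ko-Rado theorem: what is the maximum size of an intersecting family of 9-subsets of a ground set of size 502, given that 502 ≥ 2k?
max |F| = C(501, 8) = 93065198550216750

The Erdős-Ko-Rado theorem states: for n ≥ 2k, an intersecting family of k-subsets of an n-element set has size at most C(n − 1, k − 1), with equality for 'star' families {A ⊆ [n] : |A| = k, i ∈ A} (fix an element i). For n = 502, k = 9: C(501, 8) = 93065198550216750.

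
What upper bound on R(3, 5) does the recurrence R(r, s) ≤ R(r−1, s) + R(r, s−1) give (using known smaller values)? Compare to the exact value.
R(3, 5) ≤ R(2, 5) + R(3, 4) = 5 + 9 = 14; exact value R(3, 5) = 14.

The Erdős–Szekeres recurrence R(r, s) ≤ R(r−1, s) + R(r, s−1) applied to (r, s) = (3, 5) gives
  R(3, 5) ≤ R(2, 5) + R(3, 4) = 5 + 9 = 14.
(Recall R(2, k) = k and R is symmetric.) Here the recurrence bound is tight: a matching lower-bound construction on K_{13} shows R(3, 5) > 13, so R(3, 5) = 14 exactly.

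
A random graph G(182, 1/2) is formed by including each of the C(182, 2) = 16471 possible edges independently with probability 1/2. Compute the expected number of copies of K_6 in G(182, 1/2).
E[# K_6] = C(182, 6) · (1/2)^C(6, 2) = 46444711677 / 2^15 ≈ 1417380.117096

For each 6-subset S of vertices (there are C(182, 6) = 46444711677 such S), let X_S = 1 if S induces a K_6 (all C(6, 2) = 15 edges present). Then P(X_S = 1) = (1/2)^15 = 1/32768. By linearity of expectation, E[# K_6] = C(182, 6) · (1/2)^15 = 46444711677 / 32768 ≈ 1417380.117096.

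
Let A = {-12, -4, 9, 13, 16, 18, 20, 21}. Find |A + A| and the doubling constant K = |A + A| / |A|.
K = |A + A| / |A| = 32/8 = 4

Enumerate A + A = {a + b : a, b ∈ A}. With |A| = 8, there are |A|^2 = 64 ordered sum pairs; collecting distinct values, A + A = {-24, -16, -8, -3, 1, 4, 5, 6, 8, 9, 12, 14, 16, 17, 18, 22, 25, 26, 27, 29, 30, 31, 32, 33, 34, 36, 37, 38, 39, 40, 41, 42}, so |A + A| = 32. Thus K = 32/8 = 4. For comparison, the minimum possible |A + A| over all 8-element sets is 2·8 − 1 = 15 (so min K = 15/8), attained only by arithmetic progressions.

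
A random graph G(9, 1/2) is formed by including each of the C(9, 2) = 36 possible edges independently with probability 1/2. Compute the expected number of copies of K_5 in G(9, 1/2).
E[# K_5] = C(9, 5) · (1/2)^C(5, 2) = 126 / 2^10 = 63/512 ≈ 0.123047

For each 5-subset S of vertices (there are C(9, 5) = 126 such S), let X_S = 1 if S induces a K_5 (all C(5, 2) = 10 edges present). Then P(X_S = 1) = (1/2)^10 = 1/1024. By linearity of expectation, E[# K_5] = C(9, 5) · (1/2)^10 = 126 / 1024 = 63/512 ≈ 0.123047.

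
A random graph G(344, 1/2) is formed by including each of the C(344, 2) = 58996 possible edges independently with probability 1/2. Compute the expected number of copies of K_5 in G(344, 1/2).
E[# K_5] = C(344, 5) · (1/2)^C(5, 2) = 38987978568 / 2^10 = 4873497321/128 = 38074197.8203125

For each 5-subset S of vertices (there are C(344, 5) = 38987978568 such S), let X_S = 1 if S induces a K_5 (all C(5, 2) = 10 edges present). Then P(X_S = 1) = (1/2)^10 = 1/1024. By linearity of expectation, E[# K_5] = C(344, 5) · (1/2)^10 = 38987978568 / 1024 = 4873497321/128 = 38074197.8203125.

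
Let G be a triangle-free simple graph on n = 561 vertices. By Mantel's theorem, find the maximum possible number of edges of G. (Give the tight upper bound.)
ex(561, K_3) = ⌊561^2/4⌋ = 78680

Mantel (1907): a triangle-free graph on n vertices has at most ⌊n^2/4⌋ edges, with equality for the complete bipartite graph K_{⌊n/2⌋, ⌈n/2⌉}. For n = 561: ⌊561^2/4⌋ = ⌊314721/4⌋ = 78680. The extremal graph is K_{280, 281}, which has 280·281 = 78680 edges.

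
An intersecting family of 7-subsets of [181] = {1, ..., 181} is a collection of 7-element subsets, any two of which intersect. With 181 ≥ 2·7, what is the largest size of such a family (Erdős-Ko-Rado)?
max |F| = C(180, 6) = 43424719800

Erdős-Ko-Rado (1961): when n ≥ 2k, max |F| = C(n−1, k−1). The bound is attained by the star {A : i ∈ A} for any fixed i ∈ [n]. Here C(181−1, 7−1) = C(180, 6) = 43424719800.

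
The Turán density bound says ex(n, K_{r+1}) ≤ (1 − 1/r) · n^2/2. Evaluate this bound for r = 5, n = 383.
Turán density bound = (4/5) · 383^2/2 = 293378/5 ≈ 58675.6

Turán's theorem: ex(n, K_{r+1}) is achieved by the complete r-partite Turán graph T(n, r) with parts as balanced as possible, and is at most (1 − 1/r) · n^2/2. For r = 5, n = 383: the density bound is (4/5) · 146689/2 = 293378/5 ≈ 58675.6. The integer-valued extremum is e(T(383, 5)) = 58675, which is strictly less than the density bound 293378/5 since 5 ∤ 383 (the parts of T(383, 5) cannot all be equal).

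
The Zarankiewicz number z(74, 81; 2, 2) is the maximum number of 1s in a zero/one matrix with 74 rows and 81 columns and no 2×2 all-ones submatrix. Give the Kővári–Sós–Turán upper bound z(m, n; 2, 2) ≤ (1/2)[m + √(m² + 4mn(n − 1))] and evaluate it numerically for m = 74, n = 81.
z(74, 81; 2, 2) ≤ (1/2)[74 + √(74² + 4·74·81·80)] = (1/2)[74 + √1923556] = 730.4616

Kővári–Sós–Turán: let r_1, ..., r_74 be the row sums and z = Σ r_i the total number of 1s. Each pair of columns can share at most one row with both entries 1 (else a 2×2 all-ones block appears), so Σ_i C(r_i, 2) ≤ C(81, 2) = 3240. By convexity Σ_i C(r_i, 2) ≥ 74·C(z/74, 2) = z(z − 74)/(2·74), giving z² − 74z − 74·81·80 ≤ 0 and hence z ≤ (1/2)[74 + √(5476 + 4·479520)] = (1/2)[74 + √1923556] ≈ (1/2)(74 + 1386.9232) = 730.4616.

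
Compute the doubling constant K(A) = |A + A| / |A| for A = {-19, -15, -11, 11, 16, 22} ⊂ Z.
K = |A + A| / |A| = 20/6 = 10/3

Enumerate A + A = {a + b : a, b ∈ A}. With |A| = 6, there are |A|^2 = 36 ordered sum pairs; collecting distinct values, A + A = {-38, -34, -30, -26, -22, -8, -4, -3, 0, 1, 3, 5, 7, 11, 22, 27, 32, 33, 38, 44}, so |A + A| = 20. Thus K = 20/6 = 10/3. For comparison, the minimum possible |A + A| over all 6-element sets is 2·6 − 1 = 11 (so min K = 11/6), attained only by arithmetic progressions.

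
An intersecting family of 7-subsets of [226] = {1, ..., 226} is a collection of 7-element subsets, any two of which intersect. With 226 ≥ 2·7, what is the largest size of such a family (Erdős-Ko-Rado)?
max |F| = C(225, 6) = 168488720400

Erdős-Ko-Rado (1961): when n ≥ 2k, max |F| = C(n−1, k−1). The bound is attained by the star {A : i ∈ A} for any fixed i ∈ [n]. Here C(226−1, 7−1) = C(225, 6) = 168488720400.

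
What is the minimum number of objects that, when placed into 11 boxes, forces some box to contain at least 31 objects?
n = (31 − 1)·11 + 1 = 331

By the generalised pigeonhole principle, to guarantee some box contains ≥ r objects we need more than (r − 1) · k objects total. Threshold: n = (r − 1) · k + 1. With r = 31 and k = 11: n = 30 · 11 + 1 = 330 + 1 = 331. For n = 330 = 30 · 11, we can put exactly 30 objects in every box, avoiding 31 in any single one — so 331 is tight.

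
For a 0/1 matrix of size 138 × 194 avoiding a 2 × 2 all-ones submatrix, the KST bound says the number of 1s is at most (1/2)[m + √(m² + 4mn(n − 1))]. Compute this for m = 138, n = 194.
z(138, 194; 2, 2) ≤ (1/2)[138 + √(138² + 4·138·194·193)] = (1/2)[138 + √20687028] = 2343.1497

Kővári–Sós–Turán: let r_1, ..., r_138 be the row sums and z = Σ r_i the total number of 1s. Each pair of columns can share at most one row with both entries 1 (else a 2×2 all-ones block appears), so Σ_i C(r_i, 2) ≤ C(194, 2) = 18721. By convexity Σ_i C(r_i, 2) ≥ 138·C(z/138, 2) = z(z − 138)/(2·138), giving z² − 138z − 138·194·193 ≤ 0 and hence z ≤ (1/2)[138 + √(19044 + 4·5166996)] = (1/2)[138 + √20687028] ≈ (1/2)(138 + 4548.2995) = 2343.1497.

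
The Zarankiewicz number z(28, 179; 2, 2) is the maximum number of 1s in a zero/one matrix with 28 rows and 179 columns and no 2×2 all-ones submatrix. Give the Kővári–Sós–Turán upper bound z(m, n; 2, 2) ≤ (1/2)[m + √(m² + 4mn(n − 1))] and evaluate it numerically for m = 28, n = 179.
z(28, 179; 2, 2) ≤ (1/2)[28 + √(28² + 4·28·179·178)] = (1/2)[28 + √3569328] = 958.6333

Kővári–Sós–Turán: let r_1, ..., r_28 be the row sums and z = Σ r_i the total number of 1s. Each pair of columns can share at most one row with both entries 1 (else a 2×2 all-ones block appears), so Σ_i C(r_i, 2) ≤ C(179, 2) = 15931. By convexity Σ_i C(r_i, 2) ≥ 28·C(z/28, 2) = z(z − 28)/(2·28), giving z² − 28z − 28·179·178 ≤ 0 and hence z ≤ (1/2)[28 + √(784 + 4·892136)] = (1/2)[28 + √3569328] ≈ (1/2)(28 + 1889.2665) = 958.6333.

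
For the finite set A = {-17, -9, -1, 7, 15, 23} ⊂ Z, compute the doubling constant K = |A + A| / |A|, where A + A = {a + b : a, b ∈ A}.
K = |A + A| / |A| = 11/6

Enumerate A + A = {a + b : a, b ∈ A}. With |A| = 6, there are |A|^2 = 36 ordered sum pairs; collecting distinct values, A + A = {-34, -26, -18, -10, -2, 6, 14, 22, 30, 38, 46}, so |A + A| = 11. Thus K = 11/6. Here |A + A| = 2|A| − 1 = 11, the minimum possible — so K = 11/6 is minimal, which holds iff A is an arithmetic progression.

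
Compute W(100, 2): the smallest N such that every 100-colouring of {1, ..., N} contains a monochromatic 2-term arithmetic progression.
W(100, 2) = 100 + 1 = 101

A 2-term AP is any pair of integers, so a monochromatic 2-AP exists iff some colour is used at least twice. With 100 colours, the colouring i ↦ i on {1, ..., 100} uses each colour once, avoiding any monochromatic pair, so W(100, 2) > 100. For {1, ..., 101}, pigeonhole forces two integers of the same colour, which form a monochromatic 2-AP. Hence W(100, 2) = 101.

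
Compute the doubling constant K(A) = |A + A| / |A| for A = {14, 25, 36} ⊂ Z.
K = |A + A| / |A| = 5/3

Enumerate A + A = {a + b : a, b ∈ A}. With |A| = 3, there are |A|^2 = 9 ordered sum pairs; collecting distinct values, A + A = {28, 39, 50, 61, 72}, so |A + A| = 5. Thus K = 5/3. Here |A + A| = 2|A| − 1 = 5, the minimum possible — so K = 5/3 is minimal, which holds iff A is an arithmetic progression.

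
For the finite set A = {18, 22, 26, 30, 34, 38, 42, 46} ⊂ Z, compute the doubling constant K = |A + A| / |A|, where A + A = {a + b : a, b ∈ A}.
K = |A + A| / |A| = 15/8

Enumerate A + A = {a + b : a, b ∈ A}. With |A| = 8, there are |A|^2 = 64 ordered sum pairs; collecting distinct values, A + A = {36, 40, 44, 48, 52, 56, 60, 64, 68, 72, 76, 80, 84, 88, 92}, so |A + A| = 15. Thus K = 15/8. Here |A + A| = 2|A| − 1 = 15, the minimum possible — so K = 15/8 is minimal, which holds iff A is an arithmetic progression.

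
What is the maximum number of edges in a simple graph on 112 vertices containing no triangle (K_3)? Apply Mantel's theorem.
ex(112, K_3) = ⌊112^2/4⌋ = 3136

Mantel (1907): a triangle-free graph on n vertices has at most ⌊n^2/4⌋ edges, with equality for the complete bipartite graph K_{⌊n/2⌋, ⌈n/2⌉}. For n = 112: ⌊112^2/4⌋ = ⌊12544/4⌋ = 3136. The extremal graph is K_{56, 56}, which has 56·56 = 3136 edges.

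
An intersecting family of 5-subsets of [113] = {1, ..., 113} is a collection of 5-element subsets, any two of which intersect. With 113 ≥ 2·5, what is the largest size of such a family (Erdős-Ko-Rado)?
max |F| = C(112, 4) = 6210820

The Erdős-Ko-Rado theorem states: for n ≥ 2k, an intersecting family of k-subsets of an n-element set has size at most C(n − 1, k − 1), with equality for 'star' families {A ⊆ [n] : |A| = k, i ∈ A} (fix an element i). For n = 113, k = 5: C(112, 4) = 6210820.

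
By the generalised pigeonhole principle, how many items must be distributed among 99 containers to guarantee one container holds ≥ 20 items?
n = (20 − 1)·99 + 1 = 1882

By the generalised pigeonhole principle, to guarantee some box contains ≥ r objects we need more than (r − 1) · k objects total. Threshold: n = (r − 1) · k + 1. With r = 20 and k = 99: n = 19 · 99 + 1 = 1881 + 1 = 1882. For n = 1881 = 19 · 99, we can put exactly 19 objects in every box, avoiding 20 in any single one — so 1882 is tight.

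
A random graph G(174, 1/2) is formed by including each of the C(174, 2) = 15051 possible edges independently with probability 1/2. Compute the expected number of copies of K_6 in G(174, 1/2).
E[# K_6] = C(174, 6) · (1/2)^C(6, 2) = 35328324291 / 2^15 ≈ 1078134.896576

For each 6-subset S of vertices (there are C(174, 6) = 35328324291 such S), let X_S = 1 if S induces a K_6 (all C(6, 2) = 15 edges present). Then P(X_S = 1) = (1/2)^15 = 1/32768. By linearity of expectation, E[# K_6] = C(174, 6) · (1/2)^15 = 35328324291 / 32768 ≈ 1078134.896576.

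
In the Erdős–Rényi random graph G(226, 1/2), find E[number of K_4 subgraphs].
E[# K_4] = C(226, 4) · (1/2)^C(4, 2) = 105835800 / 2^6 = 13229475/8 = 1653684.375

For each 4-subset S of vertices (there are C(226, 4) = 105835800 such S), let X_S = 1 if S induces a K_4 (all C(4, 2) = 6 edges present). Then P(X_S = 1) = (1/2)^6 = 1/64. By linearity of expectation, E[# K_4] = C(226, 4) · (1/2)^6 = 105835800 / 64 = 13229475/8 = 1653684.375.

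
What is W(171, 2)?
W(171, 2) = 171 + 1 = 172

A 2-term AP is any pair of integers, so a monochromatic 2-AP exists iff some colour is used at least twice. With 171 colours, the colouring i ↦ i on {1, ..., 171} uses each colour once, avoiding any monochromatic pair, so W(171, 2) > 171. For {1, ..., 172}, pigeonhole forces two integers of the same colour, which form a monochromatic 2-AP. Hence W(171, 2) = 172.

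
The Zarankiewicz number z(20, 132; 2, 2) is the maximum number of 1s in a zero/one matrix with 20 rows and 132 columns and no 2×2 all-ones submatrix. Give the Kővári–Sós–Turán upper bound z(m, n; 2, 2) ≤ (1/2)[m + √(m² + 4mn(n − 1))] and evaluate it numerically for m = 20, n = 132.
z(20, 132; 2, 2) ≤ (1/2)[20 + √(20² + 4·20·132·131)] = (1/2)[20 + √1383760] = 598.1666

Kővári–Sós–Turán: let r_1, ..., r_20 be the row sums and z = Σ r_i the total number of 1s. Each pair of columns can share at most one row with both entries 1 (else a 2×2 all-ones block appears), so Σ_i C(r_i, 2) ≤ C(132, 2) = 8646. By convexity Σ_i C(r_i, 2) ≥ 20·C(z/20, 2) = z(z − 20)/(2·20), giving z² − 20z − 20·132·131 ≤ 0 and hence z ≤ (1/2)[20 + √(400 + 4·345840)] = (1/2)[20 + √1383760] ≈ (1/2)(20 + 1176.3333) = 598.1666.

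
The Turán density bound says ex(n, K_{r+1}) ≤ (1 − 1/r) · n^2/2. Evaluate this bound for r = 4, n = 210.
Turán density bound = (3/4) · 210^2/2 = 33075/2 ≈ 16537.5

Turán's theorem: ex(n, K_{r+1}) is achieved by the complete r-partite Turán graph T(n, r) with parts as balanced as possible, and is at most (1 − 1/r) · n^2/2. For r = 4, n = 210: the density bound is (3/4) · 44100/2 = 33075/2 ≈ 16537.5. The integer-valued extremum is e(T(210, 4)) = 16537, which is strictly less than the density bound 33075/2 since 4 ∤ 210 (the parts of T(210, 4) cannot all be equal).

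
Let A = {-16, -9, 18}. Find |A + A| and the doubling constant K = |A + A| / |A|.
K = |A + A| / |A| = 6/3 = 2

Enumerate A + A = {a + b : a, b ∈ A}. With |A| = 3, there are |A|^2 = 9 ordered sum pairs; collecting distinct values, A + A = {-32, -25, -18, 2, 9, 36}, so |A + A| = 6. Thus K = 6/3 = 2. For comparison, the minimum possible |A + A| over all 3-element sets is 2·3 − 1 = 5 (so min K = 5/3), attained only by arithmetic progressions.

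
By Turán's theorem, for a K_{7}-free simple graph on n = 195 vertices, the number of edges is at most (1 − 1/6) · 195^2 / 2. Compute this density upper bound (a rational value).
Turán density bound = (5/6) · 195^2/2 = 63375/4 ≈ 15843.75

Turán's theorem: ex(n, K_{r+1}) is achieved by the complete r-partite Turán graph T(n, r) with parts as balanced as possible, and is at most (1 − 1/r) · n^2/2. For r = 6, n = 195: the density bound is (5/6) · 38025/2 = 63375/4 ≈ 15843.75. The integer-valued extremum is e(T(195, 6)) = 15843, which is strictly less than the density bound 63375/4 since 6 ∤ 195 (the parts of T(195, 6) cannot all be equal).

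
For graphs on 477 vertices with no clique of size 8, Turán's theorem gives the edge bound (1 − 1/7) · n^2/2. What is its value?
Turán density bound = (6/7) · 477^2/2 = 682587/7 ≈ 97512.4286

Turán's theorem: ex(n, K_{r+1}) is achieved by the complete r-partite Turán graph T(n, r) with parts as balanced as possible, and is at most (1 − 1/r) · n^2/2. For r = 7, n = 477: the density bound is (6/7) · 227529/2 = 682587/7 ≈ 97512.4286. The integer-valued extremum is e(T(477, 7)) = 97512, which is strictly less than the density bound 682587/7 since 7 ∤ 477 (the parts of T(477, 7) cannot all be equal).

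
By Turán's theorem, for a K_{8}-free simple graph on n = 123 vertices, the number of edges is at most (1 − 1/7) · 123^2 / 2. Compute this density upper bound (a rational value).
Turán density bound = (6/7) · 123^2/2 = 45387/7 ≈ 6483.8571

Turán's theorem: ex(n, K_{r+1}) is achieved by the complete r-partite Turán graph T(n, r) with parts as balanced as possible, and is at most (1 − 1/r) · n^2/2. For r = 7, n = 123: the density bound is (6/7) · 15129/2 = 45387/7 ≈ 6483.8571. The integer-valued extremum is e(T(123, 7)) = 6483, which is strictly less than the density bound 45387/7 since 7 ∤ 123 (the parts of T(123, 7) cannot all be equal).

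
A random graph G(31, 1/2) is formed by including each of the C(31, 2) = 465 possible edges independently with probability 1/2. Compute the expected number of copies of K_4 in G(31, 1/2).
E[# K_4] = C(31, 4) · (1/2)^C(4, 2) = 31465 / 2^6 = 491.640625

For each 4-subset S of vertices (there are C(31, 4) = 31465 such S), let X_S = 1 if S induces a K_4 (all C(4, 2) = 6 edges present). Then P(X_S = 1) = (1/2)^6 = 1/64. By linearity of expectation, E[# K_4] = C(31, 4) · (1/2)^6 = 31465 / 64 = 491.640625.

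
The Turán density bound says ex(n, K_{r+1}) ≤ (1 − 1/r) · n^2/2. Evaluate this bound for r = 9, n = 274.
Turán density bound = (8/9) · 274^2/2 = 300304/9 ≈ 33367.1111

Turán's theorem: ex(n, K_{r+1}) is achieved by the complete r-partite Turán graph T(n, r) with parts as balanced as possible, and is at most (1 − 1/r) · n^2/2. For r = 9, n = 274: the density bound is (8/9) · 75076/2 = 300304/9 ≈ 33367.1111. The integer-valued extremum is e(T(274, 9)) = 33366, which is strictly less than the density bound 300304/9 since 9 ∤ 274 (the parts of T(274, 9) cannot all be equal).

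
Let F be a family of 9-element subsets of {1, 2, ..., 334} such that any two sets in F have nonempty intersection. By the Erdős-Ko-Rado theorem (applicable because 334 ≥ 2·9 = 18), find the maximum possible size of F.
max |F| = C(333, 8) = 3445393434665391

The Erdős-Ko-Rado theorem states: for n ≥ 2k, an intersecting family of k-subsets of an n-element set has size at most C(n − 1, k − 1), with equality for 'star' families {A ⊆ [n] : |A| = k, i ∈ A} (fix an element i). For n = 334, k = 9: C(333, 8) = 3445393434665391.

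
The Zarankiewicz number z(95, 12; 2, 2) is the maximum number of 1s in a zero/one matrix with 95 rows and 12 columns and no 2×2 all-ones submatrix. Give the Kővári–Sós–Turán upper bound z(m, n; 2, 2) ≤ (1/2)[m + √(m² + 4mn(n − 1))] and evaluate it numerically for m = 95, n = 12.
z(95, 12; 2, 2) ≤ (1/2)[95 + √(95² + 4·95·12·11)] = (1/2)[95 + √59185] = 169.1398

Kővári–Sós–Turán: let r_1, ..., r_95 be the row sums and z = Σ r_i the total number of 1s. Each pair of columns can share at most one row with both entries 1 (else a 2×2 all-ones block appears), so Σ_i C(r_i, 2) ≤ C(12, 2) = 66. By convexity Σ_i C(r_i, 2) ≥ 95·C(z/95, 2) = z(z − 95)/(2·95), giving z² − 95z − 95·12·11 ≤ 0 and hence z ≤ (1/2)[95 + √(9025 + 4·12540)] = (1/2)[95 + √59185] ≈ (1/2)(95 + 243.2797) = 169.1398.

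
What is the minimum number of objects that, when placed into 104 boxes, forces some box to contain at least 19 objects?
n = (19 − 1)·104 + 1 = 1873

By the generalised pigeonhole principle, to guarantee some box contains ≥ r objects we need more than (r − 1) · k objects total. Threshold: n = (r − 1) · k + 1. With r = 19 and k = 104: n = 18 · 104 + 1 = 1872 + 1 = 1873. For n = 1872 = 18 · 104, we can put exactly 18 objects in every box, avoiding 19 in any single one — so 1873 is tight.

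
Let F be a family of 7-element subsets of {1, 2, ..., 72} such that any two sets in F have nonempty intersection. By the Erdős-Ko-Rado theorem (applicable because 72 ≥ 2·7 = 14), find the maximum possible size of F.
max |F| = C(71, 6) = 143218999

Erdős-Ko-Rado (1961): when n ≥ 2k, max |F| = C(n−1, k−1). The bound is attained by the star {A : i ∈ A} for any fixed i ∈ [n]. Here C(72−1, 7−1) = C(71, 6) = 143218999.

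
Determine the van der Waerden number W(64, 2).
W(64, 2) = 64 + 1 = 65

A 2-term AP is any pair of integers, so a monochromatic 2-AP exists iff some colour is used at least twice. With 64 colours, the colouring i ↦ i on {1, ..., 64} uses each colour once, avoiding any monochromatic pair, so W(64, 2) > 64. For {1, ..., 65}, pigeonhole forces two integers of the same colour, which form a monochromatic 2-AP. Hence W(64, 2) = 65.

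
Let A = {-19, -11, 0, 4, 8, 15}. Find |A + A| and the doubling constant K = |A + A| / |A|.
K = |A + A| / |A| = 18/6 = 3

Enumerate A + A = {a + b : a, b ∈ A}. With |A| = 6, there are |A|^2 = 36 ordered sum pairs; collecting distinct values, A + A = {-38, -30, -22, -19, -15, -11, -7, -4, -3, 0, 4, 8, 12, 15, 16, 19, 23, 30}, so |A + A| = 18. Thus K = 18/6 = 3. For comparison, the minimum possible |A + A| over all 6-element sets is 2·6 − 1 = 11 (so min K = 11/6), attained only by arithmetic progressions.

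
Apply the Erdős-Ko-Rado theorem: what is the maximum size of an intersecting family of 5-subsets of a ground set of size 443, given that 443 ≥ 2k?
max |F| = C(442, 4) = 1568797230

The Erdős-Ko-Rado theorem states: for n ≥ 2k, an intersecting family of k-subsets of an n-element set has size at most C(n − 1, k − 1), with equality for 'star' families {A ⊆ [n] : |A| = k, i ∈ A} (fix an element i). For n = 443, k = 5: C(442, 4) = 1568797230.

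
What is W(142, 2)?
W(142, 2) = 142 + 1 = 143

A 2-term AP is any pair of integers, so a monochromatic 2-AP exists iff some colour is used at least twice. With 142 colours, the colouring i ↦ i on {1, ..., 142} uses each colour once, avoiding any monochromatic pair, so W(142, 2) > 142. For {1, ..., 143}, pigeonhole forces two integers of the same colour, which form a monochromatic 2-AP. Hence W(142, 2) = 143.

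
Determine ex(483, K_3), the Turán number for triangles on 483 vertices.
ex(483, K_3) = ⌊483^2/4⌋ = 58322

Mantel (1907): a triangle-free graph on n vertices has at most ⌊n^2/4⌋ edges, with equality for the complete bipartite graph K_{⌊n/2⌋, ⌈n/2⌉}. For n = 483: ⌊483^2/4⌋ = ⌊233289/4⌋ = 58322. The extremal graph is K_{241, 242}, which has 241·242 = 58322 edges.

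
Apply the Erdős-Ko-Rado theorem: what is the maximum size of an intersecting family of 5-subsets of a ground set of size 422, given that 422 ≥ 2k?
max |F| = C(421, 4) = 1290358685

The Erdős-Ko-Rado theorem states: for n ≥ 2k, an intersecting family of k-subsets of an n-element set has size at most C(n − 1, k − 1), with equality for 'star' families {A ⊆ [n] : |A| = k, i ∈ A} (fix an element i). For n = 422, k = 5: C(421, 4) = 1290358685.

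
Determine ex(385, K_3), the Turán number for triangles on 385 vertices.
ex(385, K_3) = ⌊385^2/4⌋ = 37056

Mantel (1907): a triangle-free graph on n vertices has at most ⌊n^2/4⌋ edges, with equality for the complete bipartite graph K_{⌊n/2⌋, ⌈n/2⌉}. For n = 385: ⌊385^2/4⌋ = ⌊148225/4⌋ = 37056. The extremal graph is K_{192, 193}, which has 192·193 = 37056 edges.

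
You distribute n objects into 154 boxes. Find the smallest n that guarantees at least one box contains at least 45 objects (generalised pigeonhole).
n = (45 − 1)·154 + 1 = 6777

By the generalised pigeonhole principle, to guarantee some box contains ≥ r objects we need more than (r − 1) · k objects total. Threshold: n = (r − 1) · k + 1. With r = 45 and k = 154: n = 44 · 154 + 1 = 6776 + 1 = 6777. For n = 6776 = 44 · 154, we can put exactly 44 objects in every box, avoiding 45 in any single one — so 6777 is tight.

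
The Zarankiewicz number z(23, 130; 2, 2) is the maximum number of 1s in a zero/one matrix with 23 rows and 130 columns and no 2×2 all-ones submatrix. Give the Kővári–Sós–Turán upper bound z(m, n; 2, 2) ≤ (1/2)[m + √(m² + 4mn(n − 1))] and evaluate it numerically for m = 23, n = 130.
z(23, 130; 2, 2) ≤ (1/2)[23 + √(23² + 4·23·130·129)] = (1/2)[23 + √1543369] = 632.662

Kővári–Sós–Turán: let r_1, ..., r_23 be the row sums and z = Σ r_i the total number of 1s. Each pair of columns can share at most one row with both entries 1 (else a 2×2 all-ones block appears), so Σ_i C(r_i, 2) ≤ C(130, 2) = 8385. By convexity Σ_i C(r_i, 2) ≥ 23·C(z/23, 2) = z(z − 23)/(2·23), giving z² − 23z − 23·130·129 ≤ 0 and hence z ≤ (1/2)[23 + √(529 + 4·385710)] = (1/2)[23 + √1543369] ≈ (1/2)(23 + 1242.324) = 632.662.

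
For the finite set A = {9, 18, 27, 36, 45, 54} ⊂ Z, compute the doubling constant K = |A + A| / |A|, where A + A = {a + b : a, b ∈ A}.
K = |A + A| / |A| = 11/6

Enumerate A + A = {a + b : a, b ∈ A}. With |A| = 6, there are |A|^2 = 36 ordered sum pairs; collecting distinct values, A + A = {18, 27, 36, 45, 54, 63, 72, 81, 90, 99, 108}, so |A + A| = 11. Thus K = 11/6. Here |A + A| = 2|A| − 1 = 11, the minimum possible — so K = 11/6 is minimal, which holds iff A is an arithmetic progression.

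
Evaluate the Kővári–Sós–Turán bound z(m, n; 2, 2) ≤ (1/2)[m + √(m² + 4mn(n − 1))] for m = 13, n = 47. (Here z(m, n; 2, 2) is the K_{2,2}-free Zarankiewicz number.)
z(13, 47; 2, 2) ≤ (1/2)[13 + √(13² + 4·13·47·46)] = (1/2)[13 + √112593] = 174.2744

Kővári–Sós–Turán: let r_1, ..., r_13 be the row sums and z = Σ r_i the total number of 1s. Each pair of columns can share at most one row with both entries 1 (else a 2×2 all-ones block appears), so Σ_i C(r_i, 2) ≤ C(47, 2) = 1081. By convexity Σ_i C(r_i, 2) ≥ 13·C(z/13, 2) = z(z − 13)/(2·13), giving z² − 13z − 13·47·46 ≤ 0 and hence z ≤ (1/2)[13 + √(169 + 4·28106)] = (1/2)[13 + √112593] ≈ (1/2)(13 + 335.5488) = 174.2744.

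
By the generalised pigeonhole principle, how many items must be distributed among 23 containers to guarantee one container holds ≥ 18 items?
n = (18 − 1)·23 + 1 = 392

By the generalised pigeonhole principle, to guarantee some box contains ≥ r objects we need more than (r − 1) · k objects total. Threshold: n = (r − 1) · k + 1. With r = 18 and k = 23: n = 17 · 23 + 1 = 391 + 1 = 392. For n = 391 = 17 · 23, we can put exactly 17 objects in every box, avoiding 18 in any single one — so 392 is tight.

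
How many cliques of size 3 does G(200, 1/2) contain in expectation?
E[# K_3] = C(200, 3) · (1/2)^C(3, 2) = 1313400 / 2^3 = 164175

For each 3-subset S of vertices (there are C(200, 3) = 1313400 such S), let X_S = 1 if S induces a K_3 (all C(3, 2) = 3 edges present). Then P(X_S = 1) = (1/2)^3 = 1/8. By linearity of expectation, E[# K_3] = C(200, 3) · (1/2)^3 = 1313400 / 8 = 164175.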